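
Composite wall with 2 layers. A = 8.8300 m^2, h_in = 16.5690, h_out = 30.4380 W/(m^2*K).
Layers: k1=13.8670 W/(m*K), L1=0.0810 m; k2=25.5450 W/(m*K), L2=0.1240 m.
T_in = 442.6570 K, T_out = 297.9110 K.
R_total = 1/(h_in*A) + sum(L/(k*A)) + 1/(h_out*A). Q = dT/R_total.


R_conv_in = 1/(16.5690*8.8300) = 0.0068
R_1 = 0.0810/(13.8670*8.8300) = 0.0007
R_2 = 0.1240/(25.5450*8.8300) = 0.0005
R_conv_out = 1/(30.4380*8.8300) = 0.0037
R_total = 0.0118 K/W
Q = 144.7460 / 0.0118 = 12300.9975 W

R_total = 0.0118 K/W, Q = 12300.9975 W


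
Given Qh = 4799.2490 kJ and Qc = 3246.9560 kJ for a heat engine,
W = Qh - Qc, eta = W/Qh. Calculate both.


W = 4799.2490 - 3246.9560 = 1552.2930 kJ
eta = 1552.2930 / 4799.2490 = 0.3234 = 32.3445%

W = 1552.2930 kJ, eta = 32.3445%


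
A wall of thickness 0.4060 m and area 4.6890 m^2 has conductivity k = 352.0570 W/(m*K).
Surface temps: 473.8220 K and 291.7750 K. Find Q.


dT = 182.0470 K
Q = 352.0570 * 4.6890 * 182.0470 / 0.4060 = 740202.7760 W

740202.7760 W


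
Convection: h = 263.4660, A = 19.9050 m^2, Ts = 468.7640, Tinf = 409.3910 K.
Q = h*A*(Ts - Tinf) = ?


dT = 59.3730 K
Q = 263.4660 * 19.9050 * 59.3730 = 311369.2735 W

311369.2735 W


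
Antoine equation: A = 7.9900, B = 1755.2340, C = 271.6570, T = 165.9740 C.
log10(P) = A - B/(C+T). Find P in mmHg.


C+T = 437.6310
B/(C+T) = 4.0108
log10(P) = 7.9900 - 4.0108 = 3.9792
P = 10^3.9792 = 9533.1737 mmHg

9533.1737 mmHg


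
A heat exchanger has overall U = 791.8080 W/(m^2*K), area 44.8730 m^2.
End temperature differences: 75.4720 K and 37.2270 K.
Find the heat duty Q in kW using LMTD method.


LMTD = 54.1156 K
Q = 791.8080 * 44.8730 * 54.1156 = 1922771.6631 W = 1922.7717 kW

1922.7717 kW


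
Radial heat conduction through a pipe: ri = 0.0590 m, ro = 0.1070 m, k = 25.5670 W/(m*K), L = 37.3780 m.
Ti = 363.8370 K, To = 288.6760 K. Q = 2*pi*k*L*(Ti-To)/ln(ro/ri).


dT = 75.1610 K
ln(ro/ri) = 0.5953
Q = 2*pi*25.5670*37.3780*75.1610 / 0.5953 = 758121.2108 W

758121.2108 W


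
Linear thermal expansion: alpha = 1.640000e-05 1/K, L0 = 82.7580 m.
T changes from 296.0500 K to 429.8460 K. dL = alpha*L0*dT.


dT = 133.7960 K
dL = 1.640000e-05 * 82.7580 * 133.7960 = 0.181592 m
L_final = 82.939592 m

dL = 0.181592 m


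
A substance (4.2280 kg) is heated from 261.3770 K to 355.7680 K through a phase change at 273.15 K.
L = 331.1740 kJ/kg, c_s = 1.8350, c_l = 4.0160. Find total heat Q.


Q1 (sensible, solid) = 4.2280 * 1.8350 * 11.7730 = 91.3394 kJ
Q2 (latent) = 4.2280 * 331.1740 = 1400.2037 kJ
Q3 (sensible, liquid) = 4.2280 * 4.0160 * 82.6180 = 1402.8246 kJ
Q_total = 2894.3676 kJ

2894.3676 kJ


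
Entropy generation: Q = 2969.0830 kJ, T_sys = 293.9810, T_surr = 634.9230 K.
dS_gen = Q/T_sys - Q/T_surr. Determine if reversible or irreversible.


dS_sys = 2969.0830/293.9810 = 10.0996 kJ/K
dS_surr = -2969.0830/634.9230 = -4.6763 kJ/K
dS_gen = 10.0996 - 4.6763 = 5.4233 kJ/K (irreversible)

dS_gen = 5.4233 kJ/K, irreversible


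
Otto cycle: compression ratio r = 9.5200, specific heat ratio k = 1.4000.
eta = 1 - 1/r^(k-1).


r^(k-1) = 2.4629
eta = 1 - 1/2.4629 = 0.5940 = 59.3982%

59.3982%


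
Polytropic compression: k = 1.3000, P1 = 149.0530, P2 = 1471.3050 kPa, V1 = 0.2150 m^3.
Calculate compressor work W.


(k-1)/k = 0.2308
(P2/P1)^exp = 1.6962
W = 4.3333 * 149.0530 * 0.2150 * (1.6962 - 1) = 96.6749 kJ

96.6749 kJ


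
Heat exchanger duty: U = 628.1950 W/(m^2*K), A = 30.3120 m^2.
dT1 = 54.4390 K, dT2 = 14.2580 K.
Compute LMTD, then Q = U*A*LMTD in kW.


LMTD = 29.9911 K
Q = 628.1950 * 30.3120 * 29.9911 = 571086.5610 W = 571.0866 kW

571.0866 kW


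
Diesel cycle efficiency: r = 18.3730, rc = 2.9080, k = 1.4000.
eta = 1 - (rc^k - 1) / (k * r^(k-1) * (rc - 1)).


r^(k-1) = 3.2038
rc^k = 4.4569
eta = 0.5961 = 59.6069%

59.6069%


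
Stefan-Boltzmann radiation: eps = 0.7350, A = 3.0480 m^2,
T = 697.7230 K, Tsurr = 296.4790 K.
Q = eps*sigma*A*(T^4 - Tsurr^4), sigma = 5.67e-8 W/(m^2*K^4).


T^4 = 2.3699e+11
Tsurr^4 = 7.7264e+09
Q = 0.7350 * 5.67e-8 * 3.0480 * 2.2926e+11 = 29122.1025 W

29122.1025 W


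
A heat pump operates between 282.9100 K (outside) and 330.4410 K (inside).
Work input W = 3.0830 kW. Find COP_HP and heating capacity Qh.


COP = 330.4410 / 47.5310 = 6.9521
Qh = 6.9521 * 3.0830 = 21.4334 kW

COP = 6.9521, Qh = 21.4334 kW


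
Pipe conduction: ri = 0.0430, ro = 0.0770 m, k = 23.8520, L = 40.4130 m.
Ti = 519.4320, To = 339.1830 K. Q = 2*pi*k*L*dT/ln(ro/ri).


dT = 180.2490 K
ln(ro/ri) = 0.5826
Q = 2*pi*23.8520*40.4130*180.2490 / 0.5826 = 1873804.1142 W

1873804.1142 W


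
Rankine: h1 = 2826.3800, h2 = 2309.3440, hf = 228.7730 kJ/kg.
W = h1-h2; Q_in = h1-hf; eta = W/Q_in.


W = 517.0360 kJ/kg
Q_in = 2597.6070 kJ/kg
eta = 0.1990 = 19.9043%

eta = 19.9043%


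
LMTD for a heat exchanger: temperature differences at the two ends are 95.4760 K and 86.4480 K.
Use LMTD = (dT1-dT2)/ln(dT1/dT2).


dT1/dT2 = 1.1044
ln(dT1/dT2) = 0.0993
LMTD = 9.0280 / 0.0993 = 90.8873 K

90.8873 K


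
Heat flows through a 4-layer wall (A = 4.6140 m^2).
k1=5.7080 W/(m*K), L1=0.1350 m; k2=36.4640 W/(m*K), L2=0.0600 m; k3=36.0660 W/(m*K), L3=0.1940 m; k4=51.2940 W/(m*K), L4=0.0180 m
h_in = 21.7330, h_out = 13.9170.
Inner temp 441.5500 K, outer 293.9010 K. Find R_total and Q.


R_conv_in = 1/(21.7330*4.6140) = 0.0100
R_1 = 0.1350/(5.7080*4.6140) = 0.0051
R_2 = 0.0600/(36.4640*4.6140) = 0.0004
R_3 = 0.1940/(36.0660*4.6140) = 0.0012
R_4 = 0.0180/(51.2940*4.6140) = 7.6055e-05
R_conv_out = 1/(13.9170*4.6140) = 0.0156
R_total = 0.0323 K/W
Q = 147.6490 / 0.0323 = 4575.4205 W

R_total = 0.0323 K/W, Q = 4575.4205 W


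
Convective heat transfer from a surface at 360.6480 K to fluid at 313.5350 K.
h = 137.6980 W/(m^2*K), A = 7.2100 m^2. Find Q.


dT = 47.1130 K
Q = 137.6980 * 7.2100 * 47.1130 = 46773.9080 W

46773.9080 W


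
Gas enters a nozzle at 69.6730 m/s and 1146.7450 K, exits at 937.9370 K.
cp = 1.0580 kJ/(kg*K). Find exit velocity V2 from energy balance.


dT = 208.8080 K
2*cp*1000*dT = 441837.7280
V1^2 = 4854.3269
V2 = sqrt(446692.0549) = 668.3502 m/s

668.3502 m/s


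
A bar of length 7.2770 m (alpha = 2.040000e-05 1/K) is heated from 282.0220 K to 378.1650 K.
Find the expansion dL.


dT = 96.1430 K
dL = 2.040000e-05 * 7.2770 * 96.1430 = 0.014273 m
L_final = 7.291273 m

dL = 0.014273 m


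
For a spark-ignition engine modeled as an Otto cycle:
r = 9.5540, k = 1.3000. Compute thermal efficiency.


r^(k-1) = 1.9681
eta = 1 - 1/1.9681 = 0.4919 = 49.1906%

49.1906%


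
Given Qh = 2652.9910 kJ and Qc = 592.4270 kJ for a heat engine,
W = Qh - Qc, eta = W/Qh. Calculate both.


W = 2652.9910 - 592.4270 = 2060.5640 kJ
eta = 2060.5640 / 2652.9910 = 0.7767 = 77.6695%

W = 2060.5640 kJ, eta = 77.6695%


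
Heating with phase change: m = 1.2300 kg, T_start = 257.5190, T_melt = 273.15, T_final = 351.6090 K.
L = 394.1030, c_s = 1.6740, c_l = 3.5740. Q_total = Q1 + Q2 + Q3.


Q1 (sensible, solid) = 1.2300 * 1.6740 * 15.6310 = 32.1845 kJ
Q2 (latent) = 1.2300 * 394.1030 = 484.7467 kJ
Q3 (sensible, liquid) = 1.2300 * 3.5740 * 78.4590 = 344.9073 kJ
Q_total = 861.8386 kJ

861.8386 kJ


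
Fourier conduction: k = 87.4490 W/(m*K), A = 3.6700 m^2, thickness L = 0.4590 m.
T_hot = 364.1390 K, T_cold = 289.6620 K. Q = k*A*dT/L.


dT = 74.4770 K
Q = 87.4490 * 3.6700 * 74.4770 / 0.4590 = 52075.1346 W

52075.1346 W


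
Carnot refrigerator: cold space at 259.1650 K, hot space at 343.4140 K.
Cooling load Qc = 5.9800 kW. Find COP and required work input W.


COP = 259.1650 / 84.2490 = 3.0762
W = 5.9800 / 3.0762 = 1.9440 kW

COP = 3.0762, W = 1.9440 kW


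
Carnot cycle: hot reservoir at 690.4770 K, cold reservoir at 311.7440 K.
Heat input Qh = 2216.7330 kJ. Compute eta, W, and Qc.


eta = 1 - 311.7440/690.4770 = 0.5485
W = 0.5485 * 2216.7330 = 1215.8985 kJ
Qc = 2216.7330 - 1215.8985 = 1000.8345 kJ

eta = 54.8509%, W = 1215.8985 kJ, Qc = 1000.8345 kJ


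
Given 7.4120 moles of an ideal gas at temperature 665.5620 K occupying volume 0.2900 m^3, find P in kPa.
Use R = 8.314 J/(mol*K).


P = nRT/V = 7.4120 * 8.314 * 665.5620 / 0.2900
= 41014.1721 / 0.2900 = 141428.1795 Pa = 141.4282 kPa

141.4282 kPa


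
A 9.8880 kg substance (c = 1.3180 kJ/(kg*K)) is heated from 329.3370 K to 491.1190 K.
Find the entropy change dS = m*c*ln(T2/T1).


T2/T1 = 1.4912
ln(T2/T1) = 0.3996
dS = 9.8880 * 1.3180 * 0.3996 = 5.2078 kJ/K

5.2078 kJ/K


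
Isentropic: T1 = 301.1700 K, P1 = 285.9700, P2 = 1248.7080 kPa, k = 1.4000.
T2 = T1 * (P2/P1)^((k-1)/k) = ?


(k-1)/k = 0.2857
(P2/P1)^exp = 1.5237
T2 = 301.1700 * 1.5237 = 458.8904 K

458.8904 K


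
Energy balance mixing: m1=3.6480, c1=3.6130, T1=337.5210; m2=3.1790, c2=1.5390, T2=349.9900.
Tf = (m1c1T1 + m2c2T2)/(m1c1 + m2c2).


num = 6160.9218
den = 18.0727
Tf = 340.8965 K

340.8965 K


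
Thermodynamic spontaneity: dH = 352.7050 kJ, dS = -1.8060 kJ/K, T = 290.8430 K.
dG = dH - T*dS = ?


T*dS = 290.8430 * -1.8060 = -525.2625 kJ
dG = 352.7050 + 525.2625 = 877.9675 kJ (non-spontaneous)

dG = 877.9675 kJ, non-spontaneous


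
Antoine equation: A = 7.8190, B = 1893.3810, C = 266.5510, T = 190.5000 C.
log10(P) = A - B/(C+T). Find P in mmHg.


C+T = 457.0510
B/(C+T) = 4.1426
log10(P) = 7.8190 - 4.1426 = 3.6764
P = 10^3.6764 = 4746.7533 mmHg

4746.7533 mmHg


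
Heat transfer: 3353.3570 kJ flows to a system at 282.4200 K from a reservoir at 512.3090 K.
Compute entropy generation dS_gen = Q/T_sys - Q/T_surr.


dS_sys = 3353.3570/282.4200 = 11.8737 kJ/K
dS_surr = -3353.3570/512.3090 = -6.5456 kJ/K
dS_gen = 11.8737 - 6.5456 = 5.3281 kJ/K (irreversible)

dS_gen = 5.3281 kJ/K, irreversible


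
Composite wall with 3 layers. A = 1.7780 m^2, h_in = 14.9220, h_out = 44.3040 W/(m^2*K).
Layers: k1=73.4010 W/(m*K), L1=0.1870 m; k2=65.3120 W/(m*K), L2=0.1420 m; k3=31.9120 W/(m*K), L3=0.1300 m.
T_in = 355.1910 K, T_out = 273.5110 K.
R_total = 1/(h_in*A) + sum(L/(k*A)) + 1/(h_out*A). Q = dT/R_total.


R_conv_in = 1/(14.9220*1.7780) = 0.0377
R_1 = 0.1870/(73.4010*1.7780) = 0.0014
R_2 = 0.1420/(65.3120*1.7780) = 0.0012
R_3 = 0.1300/(31.9120*1.7780) = 0.0023
R_conv_out = 1/(44.3040*1.7780) = 0.0127
R_total = 0.0553 K/W
Q = 81.6800 / 0.0553 = 1476.1546 W

R_total = 0.0553 K/W, Q = 1476.1546 W


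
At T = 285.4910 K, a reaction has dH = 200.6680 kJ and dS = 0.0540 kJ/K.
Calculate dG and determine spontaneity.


T*dS = 285.4910 * 0.0540 = 15.4165 kJ
dG = 200.6680 - 15.4165 = 185.2515 kJ (non-spontaneous)

dG = 185.2515 kJ, non-spontaneous


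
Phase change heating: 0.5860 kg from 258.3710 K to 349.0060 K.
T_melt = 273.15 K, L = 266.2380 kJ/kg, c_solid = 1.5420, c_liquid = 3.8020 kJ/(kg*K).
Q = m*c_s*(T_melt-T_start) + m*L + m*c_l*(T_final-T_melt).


Q1 (sensible, solid) = 0.5860 * 1.5420 * 14.7790 = 13.3545 kJ
Q2 (latent) = 0.5860 * 266.2380 = 156.0155 kJ
Q3 (sensible, liquid) = 0.5860 * 3.8020 * 75.8560 = 169.0050 kJ
Q_total = 338.3750 kJ

338.3750 kJ


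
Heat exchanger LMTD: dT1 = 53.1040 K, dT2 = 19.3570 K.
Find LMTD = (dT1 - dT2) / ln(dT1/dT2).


dT1/dT2 = 2.7434
ln(dT1/dT2) = 1.0092
LMTD = 33.7470 / 1.0092 = 33.4394 K

33.4394 K


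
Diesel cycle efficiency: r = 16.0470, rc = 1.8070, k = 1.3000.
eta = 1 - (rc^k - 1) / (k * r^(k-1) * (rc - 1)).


r^(k-1) = 2.2994
rc^k = 2.1580
eta = 0.5200 = 51.9976%

51.9976%


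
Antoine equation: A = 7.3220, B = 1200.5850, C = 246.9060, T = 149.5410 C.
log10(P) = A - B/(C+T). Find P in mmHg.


C+T = 396.4470
B/(C+T) = 3.0284
log10(P) = 7.3220 - 3.0284 = 4.2936
P = 10^4.2936 = 19662.4701 mmHg

19662.4701 mmHg


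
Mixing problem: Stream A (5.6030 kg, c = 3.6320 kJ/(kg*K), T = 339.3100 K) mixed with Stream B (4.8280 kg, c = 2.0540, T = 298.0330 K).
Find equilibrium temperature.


num = 9860.4985
den = 30.2668
Tf = 325.7859 K

325.7859 K


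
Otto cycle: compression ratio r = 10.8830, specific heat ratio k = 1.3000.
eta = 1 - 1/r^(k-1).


r^(k-1) = 2.0466
eta = 1 - 1/2.0466 = 0.5114 = 51.1375%

51.1375%


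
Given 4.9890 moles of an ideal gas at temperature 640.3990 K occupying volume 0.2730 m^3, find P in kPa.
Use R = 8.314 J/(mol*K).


P = nRT/V = 4.9890 * 8.314 * 640.3990 / 0.2730
= 26562.8194 / 0.2730 = 97299.7047 Pa = 97.2997 kPa

97.2997 kPa


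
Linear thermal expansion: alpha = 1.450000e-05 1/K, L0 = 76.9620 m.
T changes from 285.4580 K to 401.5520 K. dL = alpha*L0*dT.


dT = 116.0940 K
dL = 1.450000e-05 * 76.9620 * 116.0940 = 0.129555 m
L_final = 77.091555 m

dL = 0.129555 m


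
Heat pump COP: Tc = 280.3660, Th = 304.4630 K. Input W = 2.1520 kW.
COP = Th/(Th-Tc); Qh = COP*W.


COP = 304.4630 / 24.0970 = 12.6349
Qh = 12.6349 * 2.1520 = 27.1903 kW

COP = 12.6349, Qh = 27.1903 kW


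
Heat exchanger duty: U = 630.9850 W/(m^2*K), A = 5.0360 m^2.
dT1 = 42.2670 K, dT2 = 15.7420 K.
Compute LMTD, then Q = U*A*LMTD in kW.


LMTD = 26.8560 K
Q = 630.9850 * 5.0360 * 26.8560 = 85338.7699 W = 85.3388 kW

85.3388 kW


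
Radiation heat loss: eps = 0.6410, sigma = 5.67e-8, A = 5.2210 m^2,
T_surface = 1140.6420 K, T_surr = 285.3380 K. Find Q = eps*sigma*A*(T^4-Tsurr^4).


T^4 = 1.6928e+12
Tsurr^4 = 6.6289e+09
Q = 0.6410 * 5.67e-8 * 5.2210 * 1.6861e+12 = 319954.4743 W

319954.4743 W


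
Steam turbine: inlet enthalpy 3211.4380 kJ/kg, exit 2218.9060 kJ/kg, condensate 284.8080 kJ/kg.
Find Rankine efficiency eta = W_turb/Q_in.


W = 992.5320 kJ/kg
Q_in = 2926.6300 kJ/kg
eta = 0.3391 = 33.9138%

eta = 33.9138%


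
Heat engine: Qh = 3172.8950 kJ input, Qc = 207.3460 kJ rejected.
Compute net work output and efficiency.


W = 3172.8950 - 207.3460 = 2965.5490 kJ
eta = 2965.5490 / 3172.8950 = 0.9347 = 93.4651%

W = 2965.5490 kJ, eta = 93.4651%


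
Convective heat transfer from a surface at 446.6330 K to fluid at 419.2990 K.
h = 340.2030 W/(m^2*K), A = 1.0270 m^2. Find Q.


dT = 27.3340 K
Q = 340.2030 * 1.0270 * 27.3340 = 9550.1847 W

9550.1847 W


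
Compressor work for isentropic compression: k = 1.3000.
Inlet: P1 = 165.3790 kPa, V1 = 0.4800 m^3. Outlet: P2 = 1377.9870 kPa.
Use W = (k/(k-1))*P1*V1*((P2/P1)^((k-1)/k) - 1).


(k-1)/k = 0.2308
(P2/P1)^exp = 1.6311
W = 4.3333 * 165.3790 * 0.4800 * (1.6311 - 1) = 217.0957 kJ

217.0957 kJ


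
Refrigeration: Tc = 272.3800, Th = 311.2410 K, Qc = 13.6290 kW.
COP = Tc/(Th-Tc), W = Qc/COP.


COP = 272.3800 / 38.8610 = 7.0091
W = 13.6290 / 7.0091 = 1.9445 kW

COP = 7.0091, W = 1.9445 kW


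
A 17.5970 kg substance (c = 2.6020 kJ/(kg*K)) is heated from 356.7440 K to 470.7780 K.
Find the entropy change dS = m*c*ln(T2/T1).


T2/T1 = 1.3197
ln(T2/T1) = 0.2774
dS = 17.5970 * 2.6020 * 0.2774 = 12.7000 kJ/K

12.7000 kJ/K


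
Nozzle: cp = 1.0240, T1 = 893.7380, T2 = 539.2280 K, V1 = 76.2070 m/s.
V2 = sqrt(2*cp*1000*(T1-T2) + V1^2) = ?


dT = 354.5100 K
2*cp*1000*dT = 726036.4800
V1^2 = 5807.5068
V2 = sqrt(731843.9868) = 855.4788 m/s

855.4788 m/s


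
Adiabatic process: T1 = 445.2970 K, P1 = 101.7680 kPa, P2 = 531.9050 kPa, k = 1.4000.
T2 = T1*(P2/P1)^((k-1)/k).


(k-1)/k = 0.2857
(P2/P1)^exp = 1.6040
T2 = 445.2970 * 1.6040 = 714.2599 K

714.2599 K


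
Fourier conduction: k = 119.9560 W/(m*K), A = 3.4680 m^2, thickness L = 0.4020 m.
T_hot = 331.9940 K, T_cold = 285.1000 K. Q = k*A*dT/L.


dT = 46.8940 K
Q = 119.9560 * 3.4680 * 46.8940 / 0.4020 = 48527.9885 W

48527.9885 W


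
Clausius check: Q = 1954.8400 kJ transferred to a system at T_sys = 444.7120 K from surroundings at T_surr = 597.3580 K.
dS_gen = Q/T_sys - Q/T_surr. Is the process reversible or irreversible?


dS_sys = 1954.8400/444.7120 = 4.3957 kJ/K
dS_surr = -1954.8400/597.3580 = -3.2725 kJ/K
dS_gen = 4.3957 - 3.2725 = 1.1233 kJ/K (irreversible)

dS_gen = 1.1233 kJ/K, irreversible


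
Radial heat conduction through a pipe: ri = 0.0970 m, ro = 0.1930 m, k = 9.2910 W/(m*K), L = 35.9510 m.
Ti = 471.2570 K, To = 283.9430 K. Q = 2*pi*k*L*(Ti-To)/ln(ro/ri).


dT = 187.3140 K
ln(ro/ri) = 0.6880
Q = 2*pi*9.2910*35.9510*187.3140 / 0.6880 = 571410.5136 W

571410.5136 W


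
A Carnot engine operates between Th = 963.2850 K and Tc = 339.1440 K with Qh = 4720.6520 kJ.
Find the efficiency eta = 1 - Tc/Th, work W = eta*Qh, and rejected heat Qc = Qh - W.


eta = 1 - 339.1440/963.2850 = 0.6479
W = 0.6479 * 4720.6520 = 3058.6508 kJ
Qc = 4720.6520 - 3058.6508 = 1662.0012 kJ

eta = 64.7930%, W = 3058.6508 kJ, Qc = 1662.0012 kJ


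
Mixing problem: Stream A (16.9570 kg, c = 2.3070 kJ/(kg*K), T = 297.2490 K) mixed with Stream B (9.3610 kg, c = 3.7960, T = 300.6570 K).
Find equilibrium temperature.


num = 22311.9740
den = 74.6542
Tf = 298.8712 K

298.8712 K


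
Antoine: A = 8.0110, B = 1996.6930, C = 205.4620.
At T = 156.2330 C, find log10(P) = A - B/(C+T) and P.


C+T = 361.6950
B/(C+T) = 5.5204
log10(P) = 8.0110 - 5.5204 = 2.4906
P = 10^2.4906 = 309.4727 mmHg

309.4727 mmHg


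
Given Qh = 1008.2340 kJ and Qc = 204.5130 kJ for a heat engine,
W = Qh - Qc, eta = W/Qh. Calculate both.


W = 1008.2340 - 204.5130 = 803.7210 kJ
eta = 803.7210 / 1008.2340 = 0.7972 = 79.7157%

W = 803.7210 kJ, eta = 79.7157%


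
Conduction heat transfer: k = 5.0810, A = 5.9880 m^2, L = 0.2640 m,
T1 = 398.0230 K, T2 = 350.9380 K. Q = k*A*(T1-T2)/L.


dT = 47.0850 K
Q = 5.0810 * 5.9880 * 47.0850 / 0.2640 = 5426.3729 W

5426.3729 W


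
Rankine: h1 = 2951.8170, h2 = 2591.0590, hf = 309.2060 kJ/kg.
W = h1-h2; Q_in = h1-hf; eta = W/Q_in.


W = 360.7580 kJ/kg
Q_in = 2642.6110 kJ/kg
eta = 0.1365 = 13.6516%

eta = 13.6516%


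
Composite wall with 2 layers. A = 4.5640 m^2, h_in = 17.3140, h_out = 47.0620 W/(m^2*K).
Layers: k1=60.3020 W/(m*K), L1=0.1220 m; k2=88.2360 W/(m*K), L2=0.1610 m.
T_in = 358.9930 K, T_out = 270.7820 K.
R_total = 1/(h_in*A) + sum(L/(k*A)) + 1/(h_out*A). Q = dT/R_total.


R_conv_in = 1/(17.3140*4.5640) = 0.0127
R_1 = 0.1220/(60.3020*4.5640) = 0.0004
R_2 = 0.1610/(88.2360*4.5640) = 0.0004
R_conv_out = 1/(47.0620*4.5640) = 0.0047
R_total = 0.0182 K/W
Q = 88.2110 / 0.0182 = 4859.1425 W

R_total = 0.0182 K/W, Q = 4859.1425 W


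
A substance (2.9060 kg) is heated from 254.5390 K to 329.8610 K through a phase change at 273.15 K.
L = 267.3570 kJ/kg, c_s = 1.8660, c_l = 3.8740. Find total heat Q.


Q1 (sensible, solid) = 2.9060 * 1.8660 * 18.6110 = 100.9199 kJ
Q2 (latent) = 2.9060 * 267.3570 = 776.9394 kJ
Q3 (sensible, liquid) = 2.9060 * 3.8740 * 56.7110 = 638.4436 kJ
Q_total = 1516.3030 kJ

1516.3030 kJ


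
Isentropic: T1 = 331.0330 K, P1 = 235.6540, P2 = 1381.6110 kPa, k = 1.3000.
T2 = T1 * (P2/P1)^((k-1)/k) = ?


(k-1)/k = 0.2308
(P2/P1)^exp = 1.5040
T2 = 331.0330 * 1.5040 = 497.8834 K

497.8834 K


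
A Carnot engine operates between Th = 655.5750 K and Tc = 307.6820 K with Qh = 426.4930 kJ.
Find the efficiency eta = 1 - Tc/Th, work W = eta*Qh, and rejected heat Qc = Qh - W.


eta = 1 - 307.6820/655.5750 = 0.5307
W = 0.5307 * 426.4930 = 226.3264 kJ
Qc = 426.4930 - 226.3264 = 200.1666 kJ

eta = 53.0668%, W = 226.3264 kJ, Qc = 200.1666 kJ


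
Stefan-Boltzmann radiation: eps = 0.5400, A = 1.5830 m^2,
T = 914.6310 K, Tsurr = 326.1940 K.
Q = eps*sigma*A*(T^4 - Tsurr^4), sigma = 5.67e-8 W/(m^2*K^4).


T^4 = 6.9982e+11
Tsurr^4 = 1.1321e+10
Q = 0.5400 * 5.67e-8 * 1.5830 * 6.8849e+11 = 33370.1384 W

33370.1384 W


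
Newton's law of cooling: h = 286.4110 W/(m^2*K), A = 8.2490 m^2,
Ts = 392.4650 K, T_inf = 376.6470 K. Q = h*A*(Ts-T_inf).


dT = 15.8180 K
Q = 286.4110 * 8.2490 * 15.8180 = 37371.6754 W

37371.6754 W


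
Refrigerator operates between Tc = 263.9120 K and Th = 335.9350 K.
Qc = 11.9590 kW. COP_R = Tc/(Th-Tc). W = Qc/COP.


COP = 263.9120 / 72.0230 = 3.6643
W = 11.9590 / 3.6643 = 3.2637 kW

COP = 3.6643, W = 3.2637 kW


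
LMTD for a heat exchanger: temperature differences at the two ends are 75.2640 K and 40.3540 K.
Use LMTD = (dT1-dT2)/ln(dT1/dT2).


dT1/dT2 = 1.8651
ln(dT1/dT2) = 0.6233
LMTD = 34.9100 / 0.6233 = 56.0073 K

56.0073 K


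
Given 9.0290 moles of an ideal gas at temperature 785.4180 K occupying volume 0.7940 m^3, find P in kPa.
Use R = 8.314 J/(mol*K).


P = nRT/V = 9.0290 * 8.314 * 785.4180 / 0.7940
= 58959.0563 / 0.7940 = 74255.7384 Pa = 74.2557 kPa

74.2557 kPa


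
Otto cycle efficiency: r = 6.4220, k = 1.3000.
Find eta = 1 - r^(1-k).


r^(k-1) = 1.7470
eta = 1 - 1/1.7470 = 0.4276 = 42.7601%

42.7601%


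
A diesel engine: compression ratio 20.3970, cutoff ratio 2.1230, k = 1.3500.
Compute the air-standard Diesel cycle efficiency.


r^(k-1) = 2.8731
rc^k = 2.7630
eta = 0.5952 = 59.5244%

59.5244%


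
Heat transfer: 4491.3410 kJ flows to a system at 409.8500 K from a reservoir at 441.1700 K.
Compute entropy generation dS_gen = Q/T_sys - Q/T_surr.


dS_sys = 4491.3410/409.8500 = 10.9585 kJ/K
dS_surr = -4491.3410/441.1700 = -10.1805 kJ/K
dS_gen = 10.9585 - 10.1805 = 0.7780 kJ/K (irreversible)

dS_gen = 0.7780 kJ/K, irreversible


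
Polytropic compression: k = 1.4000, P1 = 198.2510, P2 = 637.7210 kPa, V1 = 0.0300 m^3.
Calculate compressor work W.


(k-1)/k = 0.2857
(P2/P1)^exp = 1.3963
W = 3.5000 * 198.2510 * 0.0300 * (1.3963 - 1) = 8.2493 kJ

8.2493 kJ


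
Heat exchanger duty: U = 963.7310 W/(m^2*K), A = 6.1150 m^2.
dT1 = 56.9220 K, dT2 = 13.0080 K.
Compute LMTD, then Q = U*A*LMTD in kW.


LMTD = 29.7497 K
Q = 963.7310 * 6.1150 * 29.7497 = 175321.1865 W = 175.3212 kW

175.3212 kW


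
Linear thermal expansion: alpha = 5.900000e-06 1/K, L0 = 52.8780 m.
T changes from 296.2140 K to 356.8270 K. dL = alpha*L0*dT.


dT = 60.6130 K
dL = 5.900000e-06 * 52.8780 * 60.6130 = 0.018910 m
L_final = 52.896910 m

dL = 0.018910 m


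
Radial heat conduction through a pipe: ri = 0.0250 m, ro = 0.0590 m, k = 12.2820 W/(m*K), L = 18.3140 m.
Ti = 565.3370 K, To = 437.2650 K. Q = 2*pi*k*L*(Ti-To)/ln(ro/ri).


dT = 128.0720 K
ln(ro/ri) = 0.8587
Q = 2*pi*12.2820*18.3140*128.0720 / 0.8587 = 210796.9447 W

210796.9447 W


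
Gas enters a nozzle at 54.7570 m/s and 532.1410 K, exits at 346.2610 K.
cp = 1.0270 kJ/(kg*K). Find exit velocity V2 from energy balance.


dT = 185.8800 K
2*cp*1000*dT = 381797.5200
V1^2 = 2998.3290
V2 = sqrt(384795.8490) = 620.3192 m/s

620.3192 m/s


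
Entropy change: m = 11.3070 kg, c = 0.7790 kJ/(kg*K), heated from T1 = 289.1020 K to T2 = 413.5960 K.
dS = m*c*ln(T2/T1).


T2/T1 = 1.4306
ln(T2/T1) = 0.3581
dS = 11.3070 * 0.7790 * 0.3581 = 3.1543 kJ/K

3.1543 kJ/K


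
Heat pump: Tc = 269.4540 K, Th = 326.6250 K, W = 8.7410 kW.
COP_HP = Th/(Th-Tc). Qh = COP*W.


COP = 326.6250 / 57.1710 = 5.7131
Qh = 5.7131 * 8.7410 = 49.9384 kW

COP = 5.7131, Qh = 49.9384 kW


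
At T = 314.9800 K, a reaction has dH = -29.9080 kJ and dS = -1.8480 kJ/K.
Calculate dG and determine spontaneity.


T*dS = 314.9800 * -1.8480 = -582.0830 kJ
dG = -29.9080 + 582.0830 = 552.1750 kJ (non-spontaneous)

dG = 552.1750 kJ, non-spontaneous


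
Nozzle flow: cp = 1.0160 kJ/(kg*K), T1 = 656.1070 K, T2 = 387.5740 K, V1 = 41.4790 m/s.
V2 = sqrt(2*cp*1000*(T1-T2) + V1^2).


dT = 268.5330 K
2*cp*1000*dT = 545659.0560
V1^2 = 1720.5074
V2 = sqrt(547379.5634) = 739.8510 m/s

739.8510 m/s


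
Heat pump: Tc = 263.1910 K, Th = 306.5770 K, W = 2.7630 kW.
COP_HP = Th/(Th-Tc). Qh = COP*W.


COP = 306.5770 / 43.3860 = 7.0663
Qh = 7.0663 * 2.7630 = 19.5241 kW

COP = 7.0663, Qh = 19.5241 kW


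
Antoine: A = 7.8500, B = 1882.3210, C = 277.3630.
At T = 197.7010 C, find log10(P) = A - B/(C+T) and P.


C+T = 475.0640
B/(C+T) = 3.9622
log10(P) = 7.8500 - 3.9622 = 3.8878
P = 10^3.8878 = 7722.4092 mmHg

7722.4092 mmHg


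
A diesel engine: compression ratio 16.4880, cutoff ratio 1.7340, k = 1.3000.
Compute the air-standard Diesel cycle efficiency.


r^(k-1) = 2.3182
rc^k = 2.0453
eta = 0.5274 = 52.7432%

52.7432%


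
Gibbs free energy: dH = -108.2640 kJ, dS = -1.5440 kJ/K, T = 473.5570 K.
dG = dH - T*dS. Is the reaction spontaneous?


T*dS = 473.5570 * -1.5440 = -731.1720 kJ
dG = -108.2640 + 731.1720 = 622.9080 kJ (non-spontaneous)

dG = 622.9080 kJ, non-spontaneous


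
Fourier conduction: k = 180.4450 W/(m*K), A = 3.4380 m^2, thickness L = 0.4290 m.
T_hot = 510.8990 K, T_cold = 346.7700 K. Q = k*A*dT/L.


dT = 164.1290 K
Q = 180.4450 * 3.4380 * 164.1290 / 0.4290 = 237344.2726 W

237344.2726 W


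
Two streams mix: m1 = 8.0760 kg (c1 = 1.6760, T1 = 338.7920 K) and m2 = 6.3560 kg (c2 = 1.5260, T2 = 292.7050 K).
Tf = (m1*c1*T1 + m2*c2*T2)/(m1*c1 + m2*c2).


num = 7424.6978
den = 23.2346
Tf = 319.5531 K

319.5531 K


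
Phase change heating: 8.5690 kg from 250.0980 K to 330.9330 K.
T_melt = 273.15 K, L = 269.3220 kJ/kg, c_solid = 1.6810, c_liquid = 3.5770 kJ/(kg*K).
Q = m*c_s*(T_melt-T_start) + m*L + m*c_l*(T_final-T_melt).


Q1 (sensible, solid) = 8.5690 * 1.6810 * 23.0520 = 332.0523 kJ
Q2 (latent) = 8.5690 * 269.3220 = 2307.8202 kJ
Q3 (sensible, liquid) = 8.5690 * 3.5770 * 57.7830 = 1771.1248 kJ
Q_total = 4410.9973 kJ

4410.9973 kJ


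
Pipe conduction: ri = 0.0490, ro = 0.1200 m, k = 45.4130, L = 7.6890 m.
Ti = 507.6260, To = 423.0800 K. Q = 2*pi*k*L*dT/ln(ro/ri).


dT = 84.5460 K
ln(ro/ri) = 0.8957
Q = 2*pi*45.4130*7.6890*84.5460 / 0.8957 = 207097.2150 W

207097.2150 W


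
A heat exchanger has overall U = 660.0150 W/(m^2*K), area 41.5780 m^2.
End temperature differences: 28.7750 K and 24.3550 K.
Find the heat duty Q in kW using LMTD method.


LMTD = 26.5036 K
Q = 660.0150 * 41.5780 * 26.5036 = 727314.5823 W = 727.3146 kW

727.3146 kW


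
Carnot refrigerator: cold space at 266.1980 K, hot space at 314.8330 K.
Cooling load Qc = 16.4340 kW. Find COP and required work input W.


COP = 266.1980 / 48.6350 = 5.4734
W = 16.4340 / 5.4734 = 3.0025 kW

COP = 5.4734, W = 3.0025 kW


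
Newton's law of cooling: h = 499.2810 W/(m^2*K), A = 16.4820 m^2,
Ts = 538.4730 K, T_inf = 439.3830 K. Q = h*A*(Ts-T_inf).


dT = 99.0900 K
Q = 499.2810 * 16.4820 * 99.0900 = 815426.4182 W

815426.4182 W


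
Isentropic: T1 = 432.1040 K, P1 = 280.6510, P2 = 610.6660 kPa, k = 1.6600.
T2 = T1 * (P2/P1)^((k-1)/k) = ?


(k-1)/k = 0.3976
(P2/P1)^exp = 1.3622
T2 = 432.1040 * 1.3622 = 588.6126 K

588.6126 K


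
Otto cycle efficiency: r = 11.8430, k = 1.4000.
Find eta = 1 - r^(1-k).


r^(k-1) = 2.6877
eta = 1 - 1/2.6877 = 0.6279 = 62.7938%

62.7938%


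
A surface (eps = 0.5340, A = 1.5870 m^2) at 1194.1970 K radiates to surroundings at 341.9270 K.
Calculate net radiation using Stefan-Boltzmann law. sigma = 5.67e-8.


T^4 = 2.0338e+12
Tsurr^4 = 1.3669e+10
Q = 0.5340 * 5.67e-8 * 1.5870 * 2.0201e+12 = 97068.0775 W

97068.0775 W


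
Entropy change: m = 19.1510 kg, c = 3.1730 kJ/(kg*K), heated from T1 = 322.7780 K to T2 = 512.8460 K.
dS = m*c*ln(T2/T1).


T2/T1 = 1.5889
ln(T2/T1) = 0.4630
dS = 19.1510 * 3.1730 * 0.4630 = 28.1354 kJ/K

28.1354 kJ/K


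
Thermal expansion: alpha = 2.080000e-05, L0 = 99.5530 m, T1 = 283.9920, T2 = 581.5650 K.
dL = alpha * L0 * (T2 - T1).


dT = 297.5730 K
dL = 2.080000e-05 * 99.5530 * 297.5730 = 0.616185 m
L_final = 100.169185 m

dL = 0.616185 m


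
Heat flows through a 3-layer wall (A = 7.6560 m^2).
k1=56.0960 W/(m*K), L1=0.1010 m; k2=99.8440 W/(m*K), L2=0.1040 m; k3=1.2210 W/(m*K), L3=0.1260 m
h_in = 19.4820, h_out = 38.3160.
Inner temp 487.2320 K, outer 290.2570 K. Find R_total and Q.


R_conv_in = 1/(19.4820*7.6560) = 0.0067
R_1 = 0.1010/(56.0960*7.6560) = 0.0002
R_2 = 0.1040/(99.8440*7.6560) = 0.0001
R_3 = 0.1260/(1.2210*7.6560) = 0.0135
R_conv_out = 1/(38.3160*7.6560) = 0.0034
R_total = 0.0240 K/W
Q = 196.9750 / 0.0240 = 8219.7995 W

R_total = 0.0240 K/W, Q = 8219.7995 W


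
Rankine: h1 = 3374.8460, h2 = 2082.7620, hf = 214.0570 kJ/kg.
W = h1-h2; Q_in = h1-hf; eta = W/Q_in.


W = 1292.0840 kJ/kg
Q_in = 3160.7890 kJ/kg
eta = 0.4088 = 40.8785%

eta = 40.8785%


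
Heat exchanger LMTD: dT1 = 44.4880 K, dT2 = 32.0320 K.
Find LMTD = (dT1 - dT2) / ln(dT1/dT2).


dT1/dT2 = 1.3889
ln(dT1/dT2) = 0.3285
LMTD = 12.4560 / 0.3285 = 37.9196 K

37.9196 K


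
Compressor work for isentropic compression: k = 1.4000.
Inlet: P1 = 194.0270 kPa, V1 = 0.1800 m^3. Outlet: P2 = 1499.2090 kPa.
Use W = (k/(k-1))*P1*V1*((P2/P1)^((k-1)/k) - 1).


(k-1)/k = 0.2857
(P2/P1)^exp = 1.7936
W = 3.5000 * 194.0270 * 0.1800 * (1.7936 - 1) = 97.0016 kJ

97.0016 kJ


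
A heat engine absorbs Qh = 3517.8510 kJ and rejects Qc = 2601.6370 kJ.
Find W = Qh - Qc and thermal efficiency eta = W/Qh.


W = 3517.8510 - 2601.6370 = 916.2140 kJ
eta = 916.2140 / 3517.8510 = 0.2604 = 26.0447%

W = 916.2140 kJ, eta = 26.0447%


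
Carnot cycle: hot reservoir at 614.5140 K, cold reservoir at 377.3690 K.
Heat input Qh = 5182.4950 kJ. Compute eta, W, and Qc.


eta = 1 - 377.3690/614.5140 = 0.3859
W = 0.3859 * 5182.4950 = 1999.9590 kJ
Qc = 5182.4950 - 1999.9590 = 3182.5360 kJ

eta = 38.5907%, W = 1999.9590 kJ, Qc = 3182.5360 kJ


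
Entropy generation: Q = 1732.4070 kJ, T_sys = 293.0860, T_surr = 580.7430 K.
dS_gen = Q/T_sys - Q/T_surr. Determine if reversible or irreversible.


dS_sys = 1732.4070/293.0860 = 5.9109 kJ/K
dS_surr = -1732.4070/580.7430 = -2.9831 kJ/K
dS_gen = 5.9109 - 2.9831 = 2.9278 kJ/K (irreversible)

dS_gen = 2.9278 kJ/K, irreversible


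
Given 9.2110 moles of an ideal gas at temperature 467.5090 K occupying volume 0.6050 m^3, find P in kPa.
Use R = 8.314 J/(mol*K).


P = nRT/V = 9.2110 * 8.314 * 467.5090 / 0.6050
= 35801.9580 / 0.6050 = 59176.7900 Pa = 59.1768 kPa

59.1768 kPa


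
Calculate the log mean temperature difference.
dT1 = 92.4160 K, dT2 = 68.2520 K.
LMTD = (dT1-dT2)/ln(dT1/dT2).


dT1/dT2 = 1.3540
ln(dT1/dT2) = 0.3031
LMTD = 24.1640 / 0.3031 = 79.7246 K

79.7246 K


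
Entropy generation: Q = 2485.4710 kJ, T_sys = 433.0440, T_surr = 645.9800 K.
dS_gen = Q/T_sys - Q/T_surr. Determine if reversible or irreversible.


dS_sys = 2485.4710/433.0440 = 5.7395 kJ/K
dS_surr = -2485.4710/645.9800 = -3.8476 kJ/K
dS_gen = 5.7395 - 3.8476 = 1.8919 kJ/K (irreversible)

dS_gen = 1.8919 kJ/K, irreversible


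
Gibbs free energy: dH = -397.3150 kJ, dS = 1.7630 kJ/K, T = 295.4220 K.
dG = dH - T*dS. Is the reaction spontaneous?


T*dS = 295.4220 * 1.7630 = 520.8290 kJ
dG = -397.3150 - 520.8290 = -918.1440 kJ (spontaneous)

dG = -918.1440 kJ, spontaneous


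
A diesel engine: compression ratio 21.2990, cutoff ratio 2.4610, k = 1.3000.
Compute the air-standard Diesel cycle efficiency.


r^(k-1) = 2.5033
rc^k = 3.2244
eta = 0.5322 = 53.2151%

53.2151%


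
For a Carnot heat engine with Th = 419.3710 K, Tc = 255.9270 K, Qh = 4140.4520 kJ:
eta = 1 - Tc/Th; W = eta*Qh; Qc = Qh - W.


eta = 1 - 255.9270/419.3710 = 0.3897
W = 0.3897 * 4140.4520 = 1613.6834 kJ
Qc = 4140.4520 - 1613.6834 = 2526.7686 kJ

eta = 38.9736%, W = 1613.6834 kJ, Qc = 2526.7686 kJ


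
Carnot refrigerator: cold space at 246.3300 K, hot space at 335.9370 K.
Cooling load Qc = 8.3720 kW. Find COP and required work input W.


COP = 246.3300 / 89.6070 = 2.7490
W = 8.3720 / 2.7490 = 3.0455 kW

COP = 2.7490, W = 3.0455 kW


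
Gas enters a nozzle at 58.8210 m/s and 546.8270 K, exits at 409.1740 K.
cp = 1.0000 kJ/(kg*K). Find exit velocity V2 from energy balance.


dT = 137.6530 K
2*cp*1000*dT = 275306.0000
V1^2 = 3459.9100
V2 = sqrt(278765.9100) = 527.9829 m/s

527.9829 m/s


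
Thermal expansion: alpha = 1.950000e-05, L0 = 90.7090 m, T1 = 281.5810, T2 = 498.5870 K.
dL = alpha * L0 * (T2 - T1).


dT = 217.0060 K
dL = 1.950000e-05 * 90.7090 * 217.0060 = 0.383846 m
L_final = 91.092846 m

dL = 0.383846 m


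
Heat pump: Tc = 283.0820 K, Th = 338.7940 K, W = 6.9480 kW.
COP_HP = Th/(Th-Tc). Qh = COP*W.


COP = 338.7940 / 55.7120 = 6.0812
Qh = 6.0812 * 6.9480 = 42.2520 kW

COP = 6.0812, Qh = 42.2520 kW


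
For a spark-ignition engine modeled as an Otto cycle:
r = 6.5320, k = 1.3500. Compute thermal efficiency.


r^(k-1) = 1.9287
eta = 1 - 1/1.9287 = 0.4815 = 48.1518%

48.1518%


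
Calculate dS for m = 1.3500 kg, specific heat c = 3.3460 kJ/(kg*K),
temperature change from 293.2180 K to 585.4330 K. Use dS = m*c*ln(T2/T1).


T2/T1 = 1.9966
ln(T2/T1) = 0.6914
dS = 1.3500 * 3.3460 * 0.6914 = 3.1233 kJ/K

3.1233 kJ/K


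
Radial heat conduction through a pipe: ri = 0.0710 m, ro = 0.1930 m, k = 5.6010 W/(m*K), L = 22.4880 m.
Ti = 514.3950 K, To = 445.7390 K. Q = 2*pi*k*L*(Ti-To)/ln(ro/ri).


dT = 68.6560 K
ln(ro/ri) = 1.0000
Q = 2*pi*5.6010*22.4880*68.6560 / 1.0000 = 54333.8266 W

54333.8266 W


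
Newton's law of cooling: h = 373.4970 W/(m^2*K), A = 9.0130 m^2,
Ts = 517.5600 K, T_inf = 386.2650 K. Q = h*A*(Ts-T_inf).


dT = 131.2950 K
Q = 373.4970 * 9.0130 * 131.2950 = 441982.0953 W

441982.0953 W


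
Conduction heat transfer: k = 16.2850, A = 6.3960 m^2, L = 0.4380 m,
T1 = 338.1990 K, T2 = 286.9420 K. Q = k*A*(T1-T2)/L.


dT = 51.2570 K
Q = 16.2850 * 6.3960 * 51.2570 / 0.4380 = 12189.2025 W

12189.2025 W


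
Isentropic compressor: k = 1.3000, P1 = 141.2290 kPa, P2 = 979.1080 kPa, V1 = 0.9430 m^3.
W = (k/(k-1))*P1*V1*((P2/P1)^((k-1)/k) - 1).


(k-1)/k = 0.2308
(P2/P1)^exp = 1.5633
W = 4.3333 * 141.2290 * 0.9430 * (1.5633 - 1) = 325.1125 kJ

325.1125 kJ


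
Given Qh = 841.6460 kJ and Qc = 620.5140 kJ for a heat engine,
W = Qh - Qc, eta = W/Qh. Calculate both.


W = 841.6460 - 620.5140 = 221.1320 kJ
eta = 221.1320 / 841.6460 = 0.2627 = 26.2738%

W = 221.1320 kJ, eta = 26.2738%


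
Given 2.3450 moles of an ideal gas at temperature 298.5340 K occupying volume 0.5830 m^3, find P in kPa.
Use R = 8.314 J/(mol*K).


P = nRT/V = 2.3450 * 8.314 * 298.5340 / 0.5830
= 5820.3174 / 0.5830 = 9983.3917 Pa = 9.9834 kPa

9.9834 kPa


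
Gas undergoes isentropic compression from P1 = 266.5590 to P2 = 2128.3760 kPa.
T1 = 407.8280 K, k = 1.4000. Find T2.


(k-1)/k = 0.2857
(P2/P1)^exp = 1.8105
T2 = 407.8280 * 1.8105 = 738.3532 K

738.3532 K


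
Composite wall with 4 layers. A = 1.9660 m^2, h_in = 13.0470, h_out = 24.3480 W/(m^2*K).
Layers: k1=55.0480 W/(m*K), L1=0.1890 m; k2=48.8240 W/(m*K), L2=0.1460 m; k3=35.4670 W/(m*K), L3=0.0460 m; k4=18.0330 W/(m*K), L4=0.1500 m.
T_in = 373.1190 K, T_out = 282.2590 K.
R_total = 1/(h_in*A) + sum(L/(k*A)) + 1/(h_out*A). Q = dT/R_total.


R_conv_in = 1/(13.0470*1.9660) = 0.0390
R_1 = 0.1890/(55.0480*1.9660) = 0.0017
R_2 = 0.1460/(48.8240*1.9660) = 0.0015
R_3 = 0.0460/(35.4670*1.9660) = 0.0007
R_4 = 0.1500/(18.0330*1.9660) = 0.0042
R_conv_out = 1/(24.3480*1.9660) = 0.0209
R_total = 0.0680 K/W
Q = 90.8600 / 0.0680 = 1335.4985 W

R_total = 0.0680 K/W, Q = 1335.4985 W


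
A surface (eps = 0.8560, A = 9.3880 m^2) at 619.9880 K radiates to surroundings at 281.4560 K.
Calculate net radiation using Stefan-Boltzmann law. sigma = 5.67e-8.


T^4 = 1.4775e+11
Tsurr^4 = 6.2754e+09
Q = 0.8560 * 5.67e-8 * 9.3880 * 1.4148e+11 = 64463.5542 W

64463.5542 W


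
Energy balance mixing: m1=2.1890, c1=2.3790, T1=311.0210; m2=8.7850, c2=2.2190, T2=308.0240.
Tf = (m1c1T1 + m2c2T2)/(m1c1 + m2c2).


num = 7624.2763
den = 24.7015
Tf = 308.6558 K

308.6558 K


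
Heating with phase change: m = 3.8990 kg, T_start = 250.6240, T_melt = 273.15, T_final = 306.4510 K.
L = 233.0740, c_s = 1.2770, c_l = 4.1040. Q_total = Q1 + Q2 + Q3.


Q1 (sensible, solid) = 3.8990 * 1.2770 * 22.5260 = 112.1575 kJ
Q2 (latent) = 3.8990 * 233.0740 = 908.7555 kJ
Q3 (sensible, liquid) = 3.8990 * 4.1040 * 33.3010 = 532.8658 kJ
Q_total = 1553.7788 kJ

1553.7788 kJ


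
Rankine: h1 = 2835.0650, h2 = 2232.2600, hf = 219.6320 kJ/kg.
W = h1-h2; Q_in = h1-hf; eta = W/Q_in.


W = 602.8050 kJ/kg
Q_in = 2615.4330 kJ/kg
eta = 0.2305 = 23.0480%

eta = 23.0480%


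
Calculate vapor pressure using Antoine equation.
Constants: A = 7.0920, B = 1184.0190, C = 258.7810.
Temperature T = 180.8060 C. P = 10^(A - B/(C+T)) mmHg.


C+T = 439.5870
B/(C+T) = 2.6935
log10(P) = 7.0920 - 2.6935 = 4.3985
P = 10^4.3985 = 25033.3821 mmHg

25033.3821 mmHg


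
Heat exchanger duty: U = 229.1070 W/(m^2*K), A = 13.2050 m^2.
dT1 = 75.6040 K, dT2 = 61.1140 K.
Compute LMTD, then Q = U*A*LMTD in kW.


LMTD = 68.1023 K
Q = 229.1070 * 13.2050 * 68.1023 = 206033.7611 W = 206.0338 kW

206.0338 kW


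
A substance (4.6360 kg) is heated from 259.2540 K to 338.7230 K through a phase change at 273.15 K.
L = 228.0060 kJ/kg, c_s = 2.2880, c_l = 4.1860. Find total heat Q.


Q1 (sensible, solid) = 4.6360 * 2.2880 * 13.8960 = 147.3972 kJ
Q2 (latent) = 4.6360 * 228.0060 = 1057.0358 kJ
Q3 (sensible, liquid) = 4.6360 * 4.1860 * 65.5730 = 1272.5290 kJ
Q_total = 2476.9621 kJ

2476.9621 kJ


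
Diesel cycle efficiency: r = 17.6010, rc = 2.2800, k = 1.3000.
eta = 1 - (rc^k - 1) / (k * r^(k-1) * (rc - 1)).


r^(k-1) = 2.3641
rc^k = 2.9195
eta = 0.5120 = 51.2040%

51.2040%


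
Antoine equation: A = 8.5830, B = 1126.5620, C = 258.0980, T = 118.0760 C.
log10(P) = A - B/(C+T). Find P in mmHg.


C+T = 376.1740
B/(C+T) = 2.9948
log10(P) = 8.5830 - 2.9948 = 5.5882
P = 10^5.5882 = 387445.2624 mmHg

387445.2624 mmHg


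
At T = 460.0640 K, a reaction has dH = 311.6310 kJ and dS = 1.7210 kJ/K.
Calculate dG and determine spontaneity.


T*dS = 460.0640 * 1.7210 = 791.7701 kJ
dG = 311.6310 - 791.7701 = -480.1391 kJ (spontaneous)

dG = -480.1391 kJ, spontaneous


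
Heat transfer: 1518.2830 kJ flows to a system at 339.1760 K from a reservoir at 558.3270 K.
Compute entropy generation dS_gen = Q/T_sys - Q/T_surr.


dS_sys = 1518.2830/339.1760 = 4.4764 kJ/K
dS_surr = -1518.2830/558.3270 = -2.7193 kJ/K
dS_gen = 4.4764 - 2.7193 = 1.7570 kJ/K (irreversible)

dS_gen = 1.7570 kJ/K, irreversible


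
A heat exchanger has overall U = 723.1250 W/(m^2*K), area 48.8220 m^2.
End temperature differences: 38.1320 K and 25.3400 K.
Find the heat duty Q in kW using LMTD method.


LMTD = 31.3016 K
Q = 723.1250 * 48.8220 * 31.3016 = 1105083.2794 W = 1105.0833 kW

1105.0833 kW


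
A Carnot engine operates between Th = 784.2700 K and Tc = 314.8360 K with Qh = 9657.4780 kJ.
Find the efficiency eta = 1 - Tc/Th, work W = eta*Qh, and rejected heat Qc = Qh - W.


eta = 1 - 314.8360/784.2700 = 0.5986
W = 0.5986 * 9657.4780 = 5780.5966 kJ
Qc = 9657.4780 - 5780.5966 = 3876.8814 kJ

eta = 59.8562%, W = 5780.5966 kJ, Qc = 3876.8814 kJ


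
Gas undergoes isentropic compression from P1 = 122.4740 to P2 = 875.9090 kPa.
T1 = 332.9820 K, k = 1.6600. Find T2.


(k-1)/k = 0.3976
(P2/P1)^exp = 2.1863
T2 = 332.9820 * 2.1863 = 727.9943 K

727.9943 K


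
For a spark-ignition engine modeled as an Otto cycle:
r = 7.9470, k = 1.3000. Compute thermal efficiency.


r^(k-1) = 1.8623
eta = 1 - 1/1.8623 = 0.4630 = 46.3044%

46.3044%


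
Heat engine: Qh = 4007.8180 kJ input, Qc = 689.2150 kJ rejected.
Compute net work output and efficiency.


W = 4007.8180 - 689.2150 = 3318.6030 kJ
eta = 3318.6030 / 4007.8180 = 0.8280 = 82.8032%

W = 3318.6030 kJ, eta = 82.8032%


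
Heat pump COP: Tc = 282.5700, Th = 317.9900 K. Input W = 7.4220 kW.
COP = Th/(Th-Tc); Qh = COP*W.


COP = 317.9900 / 35.4200 = 8.9777
Qh = 8.9777 * 7.4220 = 66.6325 kW

COP = 8.9777, Qh = 66.6325 kW


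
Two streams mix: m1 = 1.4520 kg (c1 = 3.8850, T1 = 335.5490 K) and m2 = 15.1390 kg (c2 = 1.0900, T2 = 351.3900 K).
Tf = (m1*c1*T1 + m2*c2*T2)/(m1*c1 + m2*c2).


num = 7691.3042
den = 22.1425
Tf = 347.3544 K

347.3544 K


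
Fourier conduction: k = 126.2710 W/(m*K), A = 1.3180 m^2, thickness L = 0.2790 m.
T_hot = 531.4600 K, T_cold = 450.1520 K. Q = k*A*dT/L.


dT = 81.3080 K
Q = 126.2710 * 1.3180 * 81.3080 / 0.2790 = 48500.7110 W

48500.7110 W


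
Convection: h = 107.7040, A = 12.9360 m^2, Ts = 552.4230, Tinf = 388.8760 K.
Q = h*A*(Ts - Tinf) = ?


dT = 163.5470 K
Q = 107.7040 * 12.9360 * 163.5470 = 227863.3205 W

227863.3205 W


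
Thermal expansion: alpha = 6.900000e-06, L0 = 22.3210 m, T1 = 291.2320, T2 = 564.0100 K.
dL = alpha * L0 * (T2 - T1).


dT = 272.7780 K
dL = 6.900000e-06 * 22.3210 * 272.7780 = 0.042012 m
L_final = 22.363012 m

dL = 0.042012 m
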